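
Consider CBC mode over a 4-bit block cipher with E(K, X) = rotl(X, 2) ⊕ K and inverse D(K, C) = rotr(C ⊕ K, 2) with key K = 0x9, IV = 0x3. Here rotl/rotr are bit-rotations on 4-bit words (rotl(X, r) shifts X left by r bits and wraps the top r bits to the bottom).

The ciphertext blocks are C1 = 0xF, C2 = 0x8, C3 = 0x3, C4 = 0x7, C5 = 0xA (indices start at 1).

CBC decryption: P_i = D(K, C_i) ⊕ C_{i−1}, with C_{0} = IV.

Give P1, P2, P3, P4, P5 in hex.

P1 = 0xA, P2 = 0xB, P3 = 0x2, P4 = 0x8, P5 = 0xB

P1: D(K, 0xF) = 0x9; 0x9 ⊕ 0x3 = 0xA.
P2: D(K, 0x8) = 0x4; 0x4 ⊕ 0xF = 0xB.
P3: D(K, 0x3) = 0xA; 0xA ⊕ 0x8 = 0x2.
P4: D(K, 0x7) = 0xB; 0xB ⊕ 0x3 = 0x8.
P5: D(K, 0xA) = 0xC; 0xC ⊕ 0x7 = 0xB.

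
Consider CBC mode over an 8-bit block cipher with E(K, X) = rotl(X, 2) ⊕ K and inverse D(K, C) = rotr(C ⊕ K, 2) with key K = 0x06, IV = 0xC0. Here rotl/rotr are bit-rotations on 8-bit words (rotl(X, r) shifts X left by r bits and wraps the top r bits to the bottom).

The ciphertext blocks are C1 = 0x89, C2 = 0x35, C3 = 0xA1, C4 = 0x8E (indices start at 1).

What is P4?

P4 = 0x83

CBC decryption: P_i = D(K, C_i) ⊕ C_{i−1}, with C_{0} = IV.
P4: D(K, 0x8E) = 0x22; 0x22 ⊕ 0xA1 = 0x83.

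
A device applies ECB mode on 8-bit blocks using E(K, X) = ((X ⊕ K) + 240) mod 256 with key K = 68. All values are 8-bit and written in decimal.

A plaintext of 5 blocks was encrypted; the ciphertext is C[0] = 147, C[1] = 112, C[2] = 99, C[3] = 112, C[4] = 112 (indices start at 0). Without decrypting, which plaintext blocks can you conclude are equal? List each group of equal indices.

ECB encrypts each block independently with the same key, so equal ciphertext blocks imply equal plaintext blocks.
C[1] = C[3] = C[4] = 112, so P[1] = P[3] = P[4].

P[1] = P[3] = P[4]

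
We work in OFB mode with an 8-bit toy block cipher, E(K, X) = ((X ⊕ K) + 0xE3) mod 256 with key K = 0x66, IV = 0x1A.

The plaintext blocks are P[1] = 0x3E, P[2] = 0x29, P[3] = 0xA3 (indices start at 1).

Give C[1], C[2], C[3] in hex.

OFB encryption: S_i = E(K, S_{i−1}) with S_{0} = IV; C_i = P_i ⊕ S_i.
C[1]: S = E(K, 0x1A) = 0x5F; 0x3E ⊕ 0x5F = 0x61.
C[2]: S = E(K, 0x5F) = 0x1C; 0x29 ⊕ 0x1C = 0x35.
C[3]: S = E(K, 0x1C) = 0x5D; 0xA3 ⊕ 0x5D = 0xFE.

C[1] = 0x61, C[2] = 0x35, C[3] = 0xFE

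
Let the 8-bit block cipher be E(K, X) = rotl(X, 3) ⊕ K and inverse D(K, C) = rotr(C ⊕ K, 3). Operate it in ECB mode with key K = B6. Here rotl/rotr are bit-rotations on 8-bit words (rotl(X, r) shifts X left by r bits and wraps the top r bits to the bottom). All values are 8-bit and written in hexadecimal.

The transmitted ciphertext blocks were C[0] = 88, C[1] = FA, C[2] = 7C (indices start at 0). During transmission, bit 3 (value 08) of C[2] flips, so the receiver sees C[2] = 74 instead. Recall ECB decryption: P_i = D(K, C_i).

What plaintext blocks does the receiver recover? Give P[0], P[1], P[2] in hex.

P[0] = C7, P[1] = 89, P[2] = 58

Only C[2] changed, to 74. In ECB, a change in C_i affects only P_i. Decrypting the received ciphertext:
P[0]: D(K, 88) = C7.
P[1]: D(K, FA) = 89.
P[2]: D(K, 74) = 58.
Blocks that differ from the original plaintext: P[2].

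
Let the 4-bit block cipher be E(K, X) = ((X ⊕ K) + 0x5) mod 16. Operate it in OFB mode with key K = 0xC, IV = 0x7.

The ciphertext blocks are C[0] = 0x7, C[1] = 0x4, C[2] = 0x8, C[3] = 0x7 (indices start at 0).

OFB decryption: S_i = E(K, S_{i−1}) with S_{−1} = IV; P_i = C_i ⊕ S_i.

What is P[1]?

P[1] = 0x5

P[0]: S = E(K, 0x7) = 0x0; 0x7 ⊕ 0x0 = 0x7.
P[1]: S = E(K, 0x0) = 0x1; 0x4 ⊕ 0x1 = 0x5.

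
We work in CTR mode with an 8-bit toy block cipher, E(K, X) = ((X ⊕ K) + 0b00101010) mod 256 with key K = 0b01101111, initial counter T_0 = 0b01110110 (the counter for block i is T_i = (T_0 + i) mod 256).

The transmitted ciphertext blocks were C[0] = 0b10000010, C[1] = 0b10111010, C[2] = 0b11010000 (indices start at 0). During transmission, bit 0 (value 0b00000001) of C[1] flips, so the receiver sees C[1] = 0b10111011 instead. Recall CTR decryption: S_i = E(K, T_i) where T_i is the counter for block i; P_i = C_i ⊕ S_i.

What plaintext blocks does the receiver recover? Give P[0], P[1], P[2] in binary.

Only C[1] changed, to 0b10111011. In CTR, a change in C_i flips the same bit in P_i only; the keystream is unaffected. Decrypting the received ciphertext:
P[0]: T = 0b01110110, S = E(K, T) = 0b01000011; 0b10000010 ⊕ 0b01000011 = 0b11000001.
P[1]: T = 0b01110111, S = E(K, T) = 0b01000010; 0b10111011 ⊕ 0b01000010 = 0b11111001.
P[2]: T = 0b01111000, S = E(K, T) = 0b01000001; 0b11010000 ⊕ 0b01000001 = 0b10010001.
Blocks that differ from the original plaintext: P[1].

P[0] = 0b11000001, P[1] = 0b11111001, P[2] = 0b10010001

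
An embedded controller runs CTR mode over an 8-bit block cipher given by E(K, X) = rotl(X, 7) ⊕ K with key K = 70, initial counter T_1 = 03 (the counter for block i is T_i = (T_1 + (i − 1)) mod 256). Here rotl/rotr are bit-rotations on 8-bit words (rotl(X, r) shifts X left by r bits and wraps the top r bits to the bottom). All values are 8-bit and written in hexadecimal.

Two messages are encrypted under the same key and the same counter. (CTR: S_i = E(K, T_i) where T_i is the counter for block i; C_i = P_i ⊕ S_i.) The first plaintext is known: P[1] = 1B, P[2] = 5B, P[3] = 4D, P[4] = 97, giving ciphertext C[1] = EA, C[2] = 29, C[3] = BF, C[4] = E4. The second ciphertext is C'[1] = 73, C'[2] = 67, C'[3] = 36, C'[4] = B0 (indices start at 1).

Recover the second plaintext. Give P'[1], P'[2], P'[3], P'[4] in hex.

In CTR with a reused counter, both messages share the same keystream S_i, so C_i ⊕ C'_i = P_i ⊕ P'_i and thus P'_i = P_i ⊕ C_i ⊕ C'_i.
P'[1]: 1B ⊕ EA ⊕ 73 = 82.
P'[2]: 5B ⊕ 29 ⊕ 67 = 15.
P'[3]: 4D ⊕ BF ⊕ 36 = C4.
P'[4]: 97 ⊕ E4 ⊕ B0 = C3.

P'[1] = 82, P'[2] = 15, P'[3] = C4, P'[4] = C3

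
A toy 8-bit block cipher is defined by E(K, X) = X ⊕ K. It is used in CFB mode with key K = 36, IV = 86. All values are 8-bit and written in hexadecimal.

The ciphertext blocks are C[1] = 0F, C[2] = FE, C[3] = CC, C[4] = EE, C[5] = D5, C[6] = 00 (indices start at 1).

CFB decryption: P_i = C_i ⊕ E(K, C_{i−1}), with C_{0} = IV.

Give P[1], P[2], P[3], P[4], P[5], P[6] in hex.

P[1]: E(K, 86) = B0; 0F ⊕ B0 = BF.
P[2]: E(K, 0F) = 39; FE ⊕ 39 = C7.
P[3]: E(K, FE) = C8; CC ⊕ C8 = 04.
P[4]: E(K, CC) = FA; EE ⊕ FA = 14.
P[5]: E(K, EE) = D8; D5 ⊕ D8 = 0D.
P[6]: E(K, D5) = E3; 00 ⊕ E3 = E3.

P[1] = BF, P[2] = C7, P[3] = 04, P[4] = 14, P[5] = 0D, P[6] = E3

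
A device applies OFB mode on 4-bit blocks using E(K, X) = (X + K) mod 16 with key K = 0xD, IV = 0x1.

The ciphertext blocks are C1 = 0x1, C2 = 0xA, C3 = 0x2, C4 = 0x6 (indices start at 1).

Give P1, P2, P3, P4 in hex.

OFB decryption: S_i = E(K, S_{i−1}) with S_{0} = IV; P_i = C_i ⊕ S_i.
P1: S = E(K, 0x1) = 0xE; 0x1 ⊕ 0xE = 0xF.
P2: S = E(K, 0xE) = 0xB; 0xA ⊕ 0xB = 0x1.
P3: S = E(K, 0xB) = 0x8; 0x2 ⊕ 0x8 = 0xA.
P4: S = E(K, 0x8) = 0x5; 0x6 ⊕ 0x5 = 0x3.

P1 = 0xF, P2 = 0x1, P3 = 0xA, P4 = 0x3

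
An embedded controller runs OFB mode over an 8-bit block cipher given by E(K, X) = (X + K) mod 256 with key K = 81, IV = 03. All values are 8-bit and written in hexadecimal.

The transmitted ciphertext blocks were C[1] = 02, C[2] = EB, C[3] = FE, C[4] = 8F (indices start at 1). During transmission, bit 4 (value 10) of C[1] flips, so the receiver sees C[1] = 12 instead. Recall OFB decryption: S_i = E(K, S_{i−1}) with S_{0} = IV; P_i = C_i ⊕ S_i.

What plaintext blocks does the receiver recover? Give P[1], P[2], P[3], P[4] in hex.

Only C[1] changed, to 12. In OFB, a change in C_i flips the same bit in P_i only; the keystream is unaffected. Decrypting the received ciphertext:
P[1]: S = E(K, 03) = 84; 12 ⊕ 84 = 96.
P[2]: S = E(K, 84) = 05; EB ⊕ 05 = EE.
P[3]: S = E(K, 05) = 86; FE ⊕ 86 = 78.
P[4]: S = E(K, 86) = 07; 8F ⊕ 07 = 88.
Blocks that differ from the original plaintext: P[1].

P[1] = 96, P[2] = EE, P[3] = 78, P[4] = 88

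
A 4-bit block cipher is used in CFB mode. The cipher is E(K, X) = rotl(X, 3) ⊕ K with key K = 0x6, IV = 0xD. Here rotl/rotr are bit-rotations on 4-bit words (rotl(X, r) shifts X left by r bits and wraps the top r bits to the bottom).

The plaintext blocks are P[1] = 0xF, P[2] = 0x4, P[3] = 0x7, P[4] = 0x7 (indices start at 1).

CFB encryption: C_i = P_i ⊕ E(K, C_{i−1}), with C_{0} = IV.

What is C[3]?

C[3] = 0xD

C[1]: E(K, 0xD) = 0x8; 0xF ⊕ 0x8 = 0x7.
C[2]: E(K, 0x7) = 0xD; 0x4 ⊕ 0xD = 0x9.
C[3]: E(K, 0x9) = 0xA; 0x7 ⊕ 0xA = 0xD.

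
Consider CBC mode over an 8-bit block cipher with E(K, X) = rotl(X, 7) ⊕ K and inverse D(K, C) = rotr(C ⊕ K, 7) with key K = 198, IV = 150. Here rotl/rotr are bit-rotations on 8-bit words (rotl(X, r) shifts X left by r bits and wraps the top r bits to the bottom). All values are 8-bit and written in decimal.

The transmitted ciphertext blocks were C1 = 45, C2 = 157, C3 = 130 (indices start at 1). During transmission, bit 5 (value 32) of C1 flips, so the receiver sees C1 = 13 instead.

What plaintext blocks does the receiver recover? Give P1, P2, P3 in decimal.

CBC decryption: P_i = D(K, C_i) ⊕ C_{i−1}, with C_{0} = IV.
Only C1 changed, to 13. In CBC, a change in C_i garbles P_i and flips the same bit in P_{i+1}. Decrypting the received ciphertext:
P1: D(K, 13) = 151; 151 ⊕ 150 = 1.
P2: D(K, 157) = 182; 182 ⊕ 13 = 187.
P3: D(K, 130) = 136; 136 ⊕ 157 = 21.
Blocks that differ from the original plaintext: P1, P2.

P1 = 1, P2 = 187, P3 = 21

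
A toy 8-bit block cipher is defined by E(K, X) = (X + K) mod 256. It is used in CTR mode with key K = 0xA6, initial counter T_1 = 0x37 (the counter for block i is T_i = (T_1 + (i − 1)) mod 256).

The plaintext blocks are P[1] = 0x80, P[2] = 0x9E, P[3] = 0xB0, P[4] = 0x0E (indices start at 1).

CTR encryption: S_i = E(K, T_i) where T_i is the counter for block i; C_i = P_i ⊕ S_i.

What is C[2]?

C[2] = 0x40

C[1]: T = 0x37, S = E(K, T) = 0xDD; 0x80 ⊕ 0xDD = 0x5D.
C[2]: T = 0x38, S = E(K, T) = 0xDE; 0x9E ⊕ 0xDE = 0x40.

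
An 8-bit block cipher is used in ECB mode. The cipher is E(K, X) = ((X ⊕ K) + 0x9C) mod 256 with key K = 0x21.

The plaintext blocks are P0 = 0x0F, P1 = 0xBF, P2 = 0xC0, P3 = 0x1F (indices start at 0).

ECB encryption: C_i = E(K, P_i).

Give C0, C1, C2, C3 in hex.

C0 = 0xCA, C1 = 0x3A, C2 = 0x7D, C3 = 0xDA

C0: E(K, 0x0F) = 0xCA.
C1: E(K, 0xBF) = 0x3A.
C2: E(K, 0xC0) = 0x7D.
C3: E(K, 0x1F) = 0xDA.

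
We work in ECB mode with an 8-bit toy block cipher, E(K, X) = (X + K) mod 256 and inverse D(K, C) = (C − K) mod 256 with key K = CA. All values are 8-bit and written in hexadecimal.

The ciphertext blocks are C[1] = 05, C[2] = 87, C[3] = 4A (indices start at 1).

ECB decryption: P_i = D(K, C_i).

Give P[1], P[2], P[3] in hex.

P[1] = 3B, P[2] = BD, P[3] = 80

P[1]: D(K, 05) = 3B.
P[2]: D(K, 87) = BD.
P[3]: D(K, 4A) = 80.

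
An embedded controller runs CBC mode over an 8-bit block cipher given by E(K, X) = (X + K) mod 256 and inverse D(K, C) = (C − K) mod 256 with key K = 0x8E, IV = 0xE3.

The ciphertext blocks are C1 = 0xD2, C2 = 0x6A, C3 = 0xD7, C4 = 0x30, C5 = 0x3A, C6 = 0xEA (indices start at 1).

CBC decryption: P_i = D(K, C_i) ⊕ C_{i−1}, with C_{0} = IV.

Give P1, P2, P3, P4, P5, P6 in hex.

P1: D(K, 0xD2) = 0x44; 0x44 ⊕ 0xE3 = 0xA7.
P2: D(K, 0x6A) = 0xDC; 0xDC ⊕ 0xD2 = 0x0E.
P3: D(K, 0xD7) = 0x49; 0x49 ⊕ 0x6A = 0x23.
P4: D(K, 0x30) = 0xA2; 0xA2 ⊕ 0xD7 = 0x75.
P5: D(K, 0x3A) = 0xAC; 0xAC ⊕ 0x30 = 0x9C.
P6: D(K, 0xEA) = 0x5C; 0x5C ⊕ 0x3A = 0x66.

P1 = 0xA7, P2 = 0x0E, P3 = 0x23, P4 = 0x75, P5 = 0x9C, P6 = 0x66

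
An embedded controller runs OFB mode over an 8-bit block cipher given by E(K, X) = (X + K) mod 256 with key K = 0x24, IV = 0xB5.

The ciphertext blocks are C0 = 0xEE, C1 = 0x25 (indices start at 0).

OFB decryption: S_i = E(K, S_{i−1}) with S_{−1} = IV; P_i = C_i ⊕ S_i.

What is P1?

P0: S = E(K, 0xB5) = 0xD9; 0xEE ⊕ 0xD9 = 0x37.
P1: S = E(K, 0xD9) = 0xFD; 0x25 ⊕ 0xFD = 0xD8.

P1 = 0xD8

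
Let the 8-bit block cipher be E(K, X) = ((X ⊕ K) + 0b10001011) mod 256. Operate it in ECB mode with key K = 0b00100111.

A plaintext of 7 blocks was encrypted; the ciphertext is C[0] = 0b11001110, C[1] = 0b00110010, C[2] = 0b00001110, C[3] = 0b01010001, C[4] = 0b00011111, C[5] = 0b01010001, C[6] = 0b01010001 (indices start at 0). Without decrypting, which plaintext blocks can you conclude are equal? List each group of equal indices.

ECB encrypts each block independently with the same key, so equal ciphertext blocks imply equal plaintext blocks.
C[3] = C[5] = C[6] = 0b01010001, so P[3] = P[5] = P[6].

P[3] = P[5] = P[6]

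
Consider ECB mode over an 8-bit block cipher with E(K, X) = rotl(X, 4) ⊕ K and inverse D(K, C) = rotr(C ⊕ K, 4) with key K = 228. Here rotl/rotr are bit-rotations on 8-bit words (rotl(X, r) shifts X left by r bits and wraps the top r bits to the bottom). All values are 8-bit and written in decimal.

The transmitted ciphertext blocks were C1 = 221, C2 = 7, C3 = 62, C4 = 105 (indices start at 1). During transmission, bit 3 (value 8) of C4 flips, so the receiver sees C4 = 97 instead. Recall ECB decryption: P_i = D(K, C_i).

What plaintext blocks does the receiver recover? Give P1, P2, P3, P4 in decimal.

P1 = 147, P2 = 62, P3 = 173, P4 = 88

Only C4 changed, to 97. In ECB, a change in C_i affects only P_i. Decrypting the received ciphertext:
P1: D(K, 221) = 147.
P2: D(K, 7) = 62.
P3: D(K, 62) = 173.
P4: D(K, 97) = 88.
Blocks that differ from the original plaintext: P4.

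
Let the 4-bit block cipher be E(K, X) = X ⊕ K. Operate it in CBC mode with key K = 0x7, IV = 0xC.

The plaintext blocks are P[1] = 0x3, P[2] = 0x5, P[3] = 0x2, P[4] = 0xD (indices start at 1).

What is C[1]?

CBC encryption: C_i = E(K, P_i ⊕ C_{i−1}), with C_{0} = IV.
C[1]: P[1] ⊕ 0xC = 0xF; E(K, 0xF) = 0x8.

C[1] = 0x8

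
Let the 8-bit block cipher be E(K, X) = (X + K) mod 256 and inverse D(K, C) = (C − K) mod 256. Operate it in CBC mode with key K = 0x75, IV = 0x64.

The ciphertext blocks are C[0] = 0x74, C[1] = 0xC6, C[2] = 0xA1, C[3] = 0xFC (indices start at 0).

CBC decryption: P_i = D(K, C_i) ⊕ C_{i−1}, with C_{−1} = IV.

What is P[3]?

P[3]: D(K, 0xFC) = 0x87; 0x87 ⊕ 0xA1 = 0x26.

P[3] = 0x26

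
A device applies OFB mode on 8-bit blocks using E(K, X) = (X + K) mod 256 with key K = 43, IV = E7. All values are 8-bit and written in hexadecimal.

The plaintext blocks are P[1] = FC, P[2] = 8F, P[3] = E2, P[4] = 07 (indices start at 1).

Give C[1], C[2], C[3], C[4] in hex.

C[1] = D6, C[2] = E2, C[3] = 52, C[4] = F4

OFB encryption: S_i = E(K, S_{i−1}) with S_{0} = IV; C_i = P_i ⊕ S_i.
C[1]: S = E(K, E7) = 2A; FC ⊕ 2A = D6.
C[2]: S = E(K, 2A) = 6D; 8F ⊕ 6D = E2.
C[3]: S = E(K, 6D) = B0; E2 ⊕ B0 = 52.
C[4]: S = E(K, B0) = F3; 07 ⊕ F3 = F4.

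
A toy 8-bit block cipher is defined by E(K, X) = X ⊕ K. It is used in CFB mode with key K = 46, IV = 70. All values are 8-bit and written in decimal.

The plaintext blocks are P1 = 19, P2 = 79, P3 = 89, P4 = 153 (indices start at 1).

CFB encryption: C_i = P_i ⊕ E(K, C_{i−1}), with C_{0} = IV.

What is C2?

C2 = 26

C1: E(K, 70) = 104; 19 ⊕ 104 = 123.
C2: E(K, 123) = 85; 79 ⊕ 85 = 26.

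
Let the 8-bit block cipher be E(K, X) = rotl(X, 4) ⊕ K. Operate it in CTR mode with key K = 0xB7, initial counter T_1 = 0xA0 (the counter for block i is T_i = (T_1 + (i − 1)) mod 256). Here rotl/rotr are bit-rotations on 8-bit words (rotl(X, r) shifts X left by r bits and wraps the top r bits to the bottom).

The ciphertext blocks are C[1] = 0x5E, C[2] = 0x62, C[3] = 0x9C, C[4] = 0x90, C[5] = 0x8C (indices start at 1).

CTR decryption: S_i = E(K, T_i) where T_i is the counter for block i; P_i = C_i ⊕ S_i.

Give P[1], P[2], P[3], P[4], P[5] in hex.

P[1]: T = 0xA0, S = E(K, T) = 0xBD; 0x5E ⊕ 0xBD = 0xE3.
P[2]: T = 0xA1, S = E(K, T) = 0xAD; 0x62 ⊕ 0xAD = 0xCF.
P[3]: T = 0xA2, S = E(K, T) = 0x9D; 0x9C ⊕ 0x9D = 0x01.
P[4]: T = 0xA3, S = E(K, T) = 0x8D; 0x90 ⊕ 0x8D = 0x1D.
P[5]: T = 0xA4, S = E(K, T) = 0xFD; 0x8C ⊕ 0xFD = 0x71.

P[1] = 0xE3, P[2] = 0xCF, P[3] = 0x01, P[4] = 0x1D, P[5] = 0x71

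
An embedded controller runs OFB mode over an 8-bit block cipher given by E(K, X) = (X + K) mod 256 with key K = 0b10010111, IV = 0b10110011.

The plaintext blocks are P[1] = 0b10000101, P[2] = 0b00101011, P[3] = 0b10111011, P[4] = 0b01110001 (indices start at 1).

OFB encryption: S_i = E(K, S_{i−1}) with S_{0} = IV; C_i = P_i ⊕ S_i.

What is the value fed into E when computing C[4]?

C[1]: S = E(K, 0b10110011) = 0b01001010; 0b10000101 ⊕ 0b01001010 = 0b11001111.
C[2]: S = E(K, 0b01001010) = 0b11100001; 0b00101011 ⊕ 0b11100001 = 0b11001010.
C[3]: S = E(K, 0b11100001) = 0b01111000; 0b10111011 ⊕ 0b01111000 = 0b11000011.
C[4]: S = E(K, 0b01111000) = 0b00001111; 0b01110001 ⊕ 0b00001111 = 0b01111110.
So the input to E for block [4] is 0b01111000.

0b01111000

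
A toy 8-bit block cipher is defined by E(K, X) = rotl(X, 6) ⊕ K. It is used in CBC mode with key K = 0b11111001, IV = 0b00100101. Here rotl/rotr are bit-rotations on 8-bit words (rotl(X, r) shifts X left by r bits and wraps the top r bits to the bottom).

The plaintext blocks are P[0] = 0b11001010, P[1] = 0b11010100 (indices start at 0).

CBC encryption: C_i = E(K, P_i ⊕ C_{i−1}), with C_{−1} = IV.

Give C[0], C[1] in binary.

C[0] = 0b00000010, C[1] = 0b01001100

C[0]: P[0] ⊕ 0b00100101 = 0b11101111; E(K, 0b11101111) = 0b00000010.
C[1]: P[1] ⊕ 0b00000010 = 0b11010110; E(K, 0b11010110) = 0b01001100.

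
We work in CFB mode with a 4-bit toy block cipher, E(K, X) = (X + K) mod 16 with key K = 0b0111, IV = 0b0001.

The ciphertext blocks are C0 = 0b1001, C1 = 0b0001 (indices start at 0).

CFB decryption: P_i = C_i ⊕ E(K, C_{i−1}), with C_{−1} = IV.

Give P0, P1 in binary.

P0 = 0b0001, P1 = 0b0001

P0: E(K, 0b0001) = 0b1000; 0b1001 ⊕ 0b1000 = 0b0001.
P1: E(K, 0b1001) = 0b0000; 0b0001 ⊕ 0b0000 = 0b0001.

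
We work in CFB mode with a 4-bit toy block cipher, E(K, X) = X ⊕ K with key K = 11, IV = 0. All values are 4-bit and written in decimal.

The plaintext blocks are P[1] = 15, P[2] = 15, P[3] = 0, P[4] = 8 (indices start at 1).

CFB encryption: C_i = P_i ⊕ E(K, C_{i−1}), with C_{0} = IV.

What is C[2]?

C[2] = 0

C[1]: E(K, 0) = 11; 15 ⊕ 11 = 4.
C[2]: E(K, 4) = 15; 15 ⊕ 15 = 0.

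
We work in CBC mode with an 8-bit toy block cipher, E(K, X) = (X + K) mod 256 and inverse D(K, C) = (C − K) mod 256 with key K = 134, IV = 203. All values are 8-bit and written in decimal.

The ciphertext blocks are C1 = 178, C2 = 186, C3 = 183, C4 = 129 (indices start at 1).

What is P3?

CBC decryption: P_i = D(K, C_i) ⊕ C_{i−1}, with C_{0} = IV.
P3: D(K, 183) = 49; 49 ⊕ 186 = 139.

P3 = 139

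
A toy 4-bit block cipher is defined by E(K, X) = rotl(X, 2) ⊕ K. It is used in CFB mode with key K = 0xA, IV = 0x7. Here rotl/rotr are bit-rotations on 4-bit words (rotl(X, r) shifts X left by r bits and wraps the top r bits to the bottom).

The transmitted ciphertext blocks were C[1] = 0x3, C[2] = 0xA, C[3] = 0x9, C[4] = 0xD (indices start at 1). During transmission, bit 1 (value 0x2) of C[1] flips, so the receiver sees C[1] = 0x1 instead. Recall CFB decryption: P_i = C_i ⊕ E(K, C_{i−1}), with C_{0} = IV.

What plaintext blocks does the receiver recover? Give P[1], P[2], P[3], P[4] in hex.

Only C[1] changed, to 0x1. In CFB, a change in C_i flips the same bit in P_i and garbles P_{i+1}. Decrypting the received ciphertext:
P[1]: E(K, 0x7) = 0x7; 0x1 ⊕ 0x7 = 0x6.
P[2]: E(K, 0x1) = 0xE; 0xA ⊕ 0xE = 0x4.
P[3]: E(K, 0xA) = 0x0; 0x9 ⊕ 0x0 = 0x9.
P[4]: E(K, 0x9) = 0xC; 0xD ⊕ 0xC = 0x1.
Blocks that differ from the original plaintext: P[1], P[2].

P[1] = 0x6, P[2] = 0x4, P[3] = 0x9, P[4] = 0x1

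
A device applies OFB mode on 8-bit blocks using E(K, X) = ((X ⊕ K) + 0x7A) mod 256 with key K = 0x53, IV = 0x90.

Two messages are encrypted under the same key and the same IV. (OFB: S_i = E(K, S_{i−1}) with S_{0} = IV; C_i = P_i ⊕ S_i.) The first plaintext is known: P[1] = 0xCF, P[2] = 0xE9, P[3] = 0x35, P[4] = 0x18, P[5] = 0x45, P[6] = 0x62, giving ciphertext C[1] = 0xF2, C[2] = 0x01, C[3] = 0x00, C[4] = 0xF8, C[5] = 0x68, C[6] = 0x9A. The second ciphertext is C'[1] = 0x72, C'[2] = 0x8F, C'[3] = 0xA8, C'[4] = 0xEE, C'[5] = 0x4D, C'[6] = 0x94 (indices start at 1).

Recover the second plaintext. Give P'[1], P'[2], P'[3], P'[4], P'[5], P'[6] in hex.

In OFB with a reused IV, both messages share the same keystream S_i, so C_i ⊕ C'_i = P_i ⊕ P'_i and thus P'_i = P_i ⊕ C_i ⊕ C'_i.
P'[1]: 0xCF ⊕ 0xF2 ⊕ 0x72 = 0x4F.
P'[2]: 0xE9 ⊕ 0x01 ⊕ 0x8F = 0x67.
P'[3]: 0x35 ⊕ 0x00 ⊕ 0xA8 = 0x9D.
P'[4]: 0x18 ⊕ 0xF8 ⊕ 0xEE = 0x0E.
P'[5]: 0x45 ⊕ 0x68 ⊕ 0x4D = 0x60.
P'[6]: 0x62 ⊕ 0x9A ⊕ 0x94 = 0x6C.

P'[1] = 0x4F, P'[2] = 0x67, P'[3] = 0x9D, P'[4] = 0x0E, P'[5] = 0x60, P'[6] = 0x6C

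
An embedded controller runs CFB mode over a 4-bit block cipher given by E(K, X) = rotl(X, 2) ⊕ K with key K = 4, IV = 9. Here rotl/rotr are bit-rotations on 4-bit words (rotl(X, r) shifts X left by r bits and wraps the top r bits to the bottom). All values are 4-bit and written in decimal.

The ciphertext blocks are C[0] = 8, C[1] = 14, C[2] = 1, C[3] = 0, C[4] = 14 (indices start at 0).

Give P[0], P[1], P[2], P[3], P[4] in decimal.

CFB decryption: P_i = C_i ⊕ E(K, C_{i−1}), with C_{−1} = IV.
P[0]: E(K, 9) = 2; 8 ⊕ 2 = 10.
P[1]: E(K, 8) = 6; 14 ⊕ 6 = 8.
P[2]: E(K, 14) = 15; 1 ⊕ 15 = 14.
P[3]: E(K, 1) = 0; 0 ⊕ 0 = 0.
P[4]: E(K, 0) = 4; 14 ⊕ 4 = 10.

P[0] = 10, P[1] = 8, P[2] = 14, P[3] = 0, P[4] = 10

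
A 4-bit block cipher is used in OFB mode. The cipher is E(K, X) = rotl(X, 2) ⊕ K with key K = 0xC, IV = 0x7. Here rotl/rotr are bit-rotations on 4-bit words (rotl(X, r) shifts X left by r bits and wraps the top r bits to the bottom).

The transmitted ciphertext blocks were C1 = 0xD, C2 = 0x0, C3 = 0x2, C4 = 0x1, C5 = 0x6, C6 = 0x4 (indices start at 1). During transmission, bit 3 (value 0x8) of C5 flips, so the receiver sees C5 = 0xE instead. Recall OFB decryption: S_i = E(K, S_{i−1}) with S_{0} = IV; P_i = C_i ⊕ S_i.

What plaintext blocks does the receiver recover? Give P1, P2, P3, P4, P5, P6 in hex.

P1 = 0xC, P2 = 0x8, P3 = 0xC, P4 = 0x6, P5 = 0xF, P6 = 0xC

Only C5 changed, to 0xE. In OFB, a change in C_i flips the same bit in P_i only; the keystream is unaffected. Decrypting the received ciphertext:
P1: S = E(K, 0x7) = 0x1; 0xD ⊕ 0x1 = 0xC.
P2: S = E(K, 0x1) = 0x8; 0x0 ⊕ 0x8 = 0x8.
P3: S = E(K, 0x8) = 0xE; 0x2 ⊕ 0xE = 0xC.
P4: S = E(K, 0xE) = 0x7; 0x1 ⊕ 0x7 = 0x6.
P5: S = E(K, 0x7) = 0x1; 0xE ⊕ 0x1 = 0xF.
P6: S = E(K, 0x1) = 0x8; 0x4 ⊕ 0x8 = 0xC.
Blocks that differ from the original plaintext: P5.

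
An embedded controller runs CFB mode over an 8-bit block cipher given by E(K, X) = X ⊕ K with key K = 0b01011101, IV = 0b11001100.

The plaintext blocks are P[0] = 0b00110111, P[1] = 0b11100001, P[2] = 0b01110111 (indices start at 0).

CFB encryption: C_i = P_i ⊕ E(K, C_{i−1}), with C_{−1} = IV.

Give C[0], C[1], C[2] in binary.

C[0] = 0b10100110, C[1] = 0b00011010, C[2] = 0b00110000

C[0]: E(K, 0b11001100) = 0b10010001; 0b00110111 ⊕ 0b10010001 = 0b10100110.
C[1]: E(K, 0b10100110) = 0b11111011; 0b11100001 ⊕ 0b11111011 = 0b00011010.
C[2]: E(K, 0b00011010) = 0b01000111; 0b01110111 ⊕ 0b01000111 = 0b00110000.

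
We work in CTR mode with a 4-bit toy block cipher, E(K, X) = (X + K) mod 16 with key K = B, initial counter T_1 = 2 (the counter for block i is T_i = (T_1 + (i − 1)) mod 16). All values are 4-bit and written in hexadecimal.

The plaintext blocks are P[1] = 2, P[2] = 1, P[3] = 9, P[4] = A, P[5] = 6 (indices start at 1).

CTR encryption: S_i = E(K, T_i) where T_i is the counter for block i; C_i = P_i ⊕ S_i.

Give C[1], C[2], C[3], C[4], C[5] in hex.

C[1]: T = 2, S = E(K, T) = D; 2 ⊕ D = F.
C[2]: T = 3, S = E(K, T) = E; 1 ⊕ E = F.
C[3]: T = 4, S = E(K, T) = F; 9 ⊕ F = 6.
C[4]: T = 5, S = E(K, T) = 0; A ⊕ 0 = A.
C[5]: T = 6, S = E(K, T) = 1; 6 ⊕ 1 = 7.

C[1] = F, C[2] = F, C[3] = 6, C[4] = A, C[5] = 7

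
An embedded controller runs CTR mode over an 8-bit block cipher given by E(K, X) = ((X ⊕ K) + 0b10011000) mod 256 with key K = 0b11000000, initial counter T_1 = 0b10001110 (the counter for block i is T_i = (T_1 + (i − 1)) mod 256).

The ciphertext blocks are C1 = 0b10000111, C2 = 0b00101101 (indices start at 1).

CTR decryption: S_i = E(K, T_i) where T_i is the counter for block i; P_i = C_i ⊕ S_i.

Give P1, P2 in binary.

P1: T = 0b10001110, S = E(K, T) = 0b11100110; 0b10000111 ⊕ 0b11100110 = 0b01100001.
P2: T = 0b10001111, S = E(K, T) = 0b11100111; 0b00101101 ⊕ 0b11100111 = 0b11001010.

P1 = 0b01100001, P2 = 0b11001010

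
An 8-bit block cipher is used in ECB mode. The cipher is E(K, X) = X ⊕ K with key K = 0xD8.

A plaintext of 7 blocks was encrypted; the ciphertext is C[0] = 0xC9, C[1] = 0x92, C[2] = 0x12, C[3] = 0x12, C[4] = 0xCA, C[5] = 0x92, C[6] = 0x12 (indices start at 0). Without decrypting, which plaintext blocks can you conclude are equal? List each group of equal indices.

P[1] = P[5]; P[2] = P[3] = P[6]

ECB encrypts each block independently with the same key, so equal ciphertext blocks imply equal plaintext blocks.
C[1] = C[5] = 0x92, so P[1] = P[5].
C[2] = C[3] = C[6] = 0x12, so P[2] = P[3] = P[6].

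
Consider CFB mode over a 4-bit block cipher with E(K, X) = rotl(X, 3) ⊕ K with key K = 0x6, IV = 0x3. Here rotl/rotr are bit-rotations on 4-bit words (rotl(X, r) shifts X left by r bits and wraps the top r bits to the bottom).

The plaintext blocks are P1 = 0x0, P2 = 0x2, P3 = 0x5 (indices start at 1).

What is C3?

CFB encryption: C_i = P_i ⊕ E(K, C_{i−1}), with C_{0} = IV.
C1: E(K, 0x3) = 0xF; 0x0 ⊕ 0xF = 0xF.
C2: E(K, 0xF) = 0x9; 0x2 ⊕ 0x9 = 0xB.
C3: E(K, 0xB) = 0xB; 0x5 ⊕ 0xB = 0xE.

C3 = 0xE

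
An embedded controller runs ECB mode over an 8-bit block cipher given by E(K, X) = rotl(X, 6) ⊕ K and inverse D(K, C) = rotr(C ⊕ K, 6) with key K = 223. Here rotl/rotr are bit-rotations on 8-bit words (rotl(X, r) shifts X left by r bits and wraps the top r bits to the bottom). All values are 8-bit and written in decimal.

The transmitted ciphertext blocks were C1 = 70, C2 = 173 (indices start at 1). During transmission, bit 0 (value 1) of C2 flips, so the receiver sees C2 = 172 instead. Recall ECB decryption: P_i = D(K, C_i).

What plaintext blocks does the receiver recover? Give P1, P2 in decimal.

P1 = 102, P2 = 205

Only C2 changed, to 172. In ECB, a change in C_i affects only P_i. Decrypting the received ciphertext:
P1: D(K, 70) = 102.
P2: D(K, 172) = 205.
Blocks that differ from the original plaintext: P2.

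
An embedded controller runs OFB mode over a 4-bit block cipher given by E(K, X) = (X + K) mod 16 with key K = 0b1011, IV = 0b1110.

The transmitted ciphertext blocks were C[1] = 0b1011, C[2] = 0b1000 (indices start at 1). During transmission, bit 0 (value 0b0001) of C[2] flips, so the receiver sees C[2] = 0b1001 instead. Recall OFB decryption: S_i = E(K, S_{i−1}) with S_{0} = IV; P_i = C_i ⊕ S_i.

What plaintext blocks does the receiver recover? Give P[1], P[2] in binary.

Only C[2] changed, to 0b1001. In OFB, a change in C_i flips the same bit in P_i only; the keystream is unaffected. Decrypting the received ciphertext:
P[1]: S = E(K, 0b1110) = 0b1001; 0b1011 ⊕ 0b1001 = 0b0010.
P[2]: S = E(K, 0b1001) = 0b0100; 0b1001 ⊕ 0b0100 = 0b1101.
Blocks that differ from the original plaintext: P[2].

P[1] = 0b0010, P[2] = 0b1101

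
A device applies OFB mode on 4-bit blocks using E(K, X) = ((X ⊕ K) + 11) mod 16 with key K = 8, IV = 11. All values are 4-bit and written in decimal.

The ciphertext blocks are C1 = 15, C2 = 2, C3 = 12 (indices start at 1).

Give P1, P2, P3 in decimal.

P1 = 1, P2 = 3, P3 = 8

OFB decryption: S_i = E(K, S_{i−1}) with S_{0} = IV; P_i = C_i ⊕ S_i.
P1: S = E(K, 11) = 14; 15 ⊕ 14 = 1.
P2: S = E(K, 14) = 1; 2 ⊕ 1 = 3.
P3: S = E(K, 1) = 4; 12 ⊕ 4 = 8.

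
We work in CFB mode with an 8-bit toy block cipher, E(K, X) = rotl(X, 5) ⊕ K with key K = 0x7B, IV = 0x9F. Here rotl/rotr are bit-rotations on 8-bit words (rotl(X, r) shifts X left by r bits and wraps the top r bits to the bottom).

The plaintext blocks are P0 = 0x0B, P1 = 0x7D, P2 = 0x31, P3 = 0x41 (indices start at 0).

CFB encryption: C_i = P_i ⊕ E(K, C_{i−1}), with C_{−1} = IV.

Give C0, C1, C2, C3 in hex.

C0 = 0x83, C1 = 0x76, C2 = 0x84, C3 = 0xAA

C0: E(K, 0x9F) = 0x88; 0x0B ⊕ 0x88 = 0x83.
C1: E(K, 0x83) = 0x0B; 0x7D ⊕ 0x0B = 0x76.
C2: E(K, 0x76) = 0xB5; 0x31 ⊕ 0xB5 = 0x84.
C3: E(K, 0x84) = 0xEB; 0x41 ⊕ 0xEB = 0xAA.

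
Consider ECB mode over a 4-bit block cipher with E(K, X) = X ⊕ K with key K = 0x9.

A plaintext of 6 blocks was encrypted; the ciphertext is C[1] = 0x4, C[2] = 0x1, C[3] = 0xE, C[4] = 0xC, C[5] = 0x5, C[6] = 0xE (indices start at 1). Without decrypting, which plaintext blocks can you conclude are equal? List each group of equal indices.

ECB encrypts each block independently with the same key, so equal ciphertext blocks imply equal plaintext blocks.
C[3] = C[6] = 0xE, so P[3] = P[6].

P[3] = P[6]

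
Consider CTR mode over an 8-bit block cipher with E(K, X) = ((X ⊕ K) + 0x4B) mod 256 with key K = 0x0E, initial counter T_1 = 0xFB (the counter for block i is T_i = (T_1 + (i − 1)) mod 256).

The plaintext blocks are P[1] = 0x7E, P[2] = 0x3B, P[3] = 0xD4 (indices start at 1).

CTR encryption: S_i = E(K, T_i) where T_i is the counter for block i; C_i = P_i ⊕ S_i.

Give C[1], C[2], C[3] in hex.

C[1]: T = 0xFB, S = E(K, T) = 0x40; 0x7E ⊕ 0x40 = 0x3E.
C[2]: T = 0xFC, S = E(K, T) = 0x3D; 0x3B ⊕ 0x3D = 0x06.
C[3]: T = 0xFD, S = E(K, T) = 0x3E; 0xD4 ⊕ 0x3E = 0xEA.

C[1] = 0x3E, C[2] = 0x06, C[3] = 0xEA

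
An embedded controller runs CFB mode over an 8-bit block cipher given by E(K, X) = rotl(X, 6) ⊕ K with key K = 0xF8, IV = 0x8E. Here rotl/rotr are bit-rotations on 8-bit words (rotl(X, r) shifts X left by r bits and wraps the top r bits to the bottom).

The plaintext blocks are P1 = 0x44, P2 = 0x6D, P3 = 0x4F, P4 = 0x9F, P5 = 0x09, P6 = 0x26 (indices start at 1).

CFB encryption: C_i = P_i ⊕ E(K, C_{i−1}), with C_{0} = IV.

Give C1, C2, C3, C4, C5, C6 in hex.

C1 = 0x1F, C2 = 0x52, C3 = 0x23, C4 = 0xAF, C5 = 0x1A, C6 = 0x58

C1: E(K, 0x8E) = 0x5B; 0x44 ⊕ 0x5B = 0x1F.
C2: E(K, 0x1F) = 0x3F; 0x6D ⊕ 0x3F = 0x52.
C3: E(K, 0x52) = 0x6C; 0x4F ⊕ 0x6C = 0x23.
C4: E(K, 0x23) = 0x30; 0x9F ⊕ 0x30 = 0xAF.
C5: E(K, 0xAF) = 0x13; 0x09 ⊕ 0x13 = 0x1A.
C6: E(K, 0x1A) = 0x7E; 0x26 ⊕ 0x7E = 0x58.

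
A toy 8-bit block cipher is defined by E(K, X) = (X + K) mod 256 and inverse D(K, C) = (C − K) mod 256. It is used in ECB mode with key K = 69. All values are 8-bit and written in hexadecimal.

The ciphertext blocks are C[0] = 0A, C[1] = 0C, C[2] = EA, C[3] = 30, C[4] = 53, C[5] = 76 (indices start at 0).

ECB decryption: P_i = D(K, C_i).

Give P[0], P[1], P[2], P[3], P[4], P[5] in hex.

P[0] = A1, P[1] = A3, P[2] = 81, P[3] = C7, P[4] = EA, P[5] = 0D

P[0]: D(K, 0A) = A1.
P[1]: D(K, 0C) = A3.
P[2]: D(K, EA) = 81.
P[3]: D(K, 30) = C7.
P[4]: D(K, 53) = EA.
P[5]: D(K, 76) = 0D.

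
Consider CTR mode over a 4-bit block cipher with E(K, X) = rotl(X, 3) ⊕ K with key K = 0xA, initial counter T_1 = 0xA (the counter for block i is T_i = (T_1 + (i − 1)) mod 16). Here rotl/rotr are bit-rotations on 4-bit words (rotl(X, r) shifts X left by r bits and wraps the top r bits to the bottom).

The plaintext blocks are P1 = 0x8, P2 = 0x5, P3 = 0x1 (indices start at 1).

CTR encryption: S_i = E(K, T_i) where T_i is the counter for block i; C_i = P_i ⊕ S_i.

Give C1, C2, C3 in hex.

C1: T = 0xA, S = E(K, T) = 0xF; 0x8 ⊕ 0xF = 0x7.
C2: T = 0xB, S = E(K, T) = 0x7; 0x5 ⊕ 0x7 = 0x2.
C3: T = 0xC, S = E(K, T) = 0xC; 0x1 ⊕ 0xC = 0xD.

C1 = 0x7, C2 = 0x2, C3 = 0xD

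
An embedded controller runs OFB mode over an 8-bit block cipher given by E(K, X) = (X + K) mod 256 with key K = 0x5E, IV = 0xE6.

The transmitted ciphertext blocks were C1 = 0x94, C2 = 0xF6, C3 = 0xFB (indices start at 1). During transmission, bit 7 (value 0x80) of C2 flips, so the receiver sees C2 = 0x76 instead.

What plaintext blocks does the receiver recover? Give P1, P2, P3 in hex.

P1 = 0xD0, P2 = 0xD4, P3 = 0xFB

OFB decryption: S_i = E(K, S_{i−1}) with S_{0} = IV; P_i = C_i ⊕ S_i.
Only C2 changed, to 0x76. In OFB, a change in C_i flips the same bit in P_i only; the keystream is unaffected. Decrypting the received ciphertext:
P1: S = E(K, 0xE6) = 0x44; 0x94 ⊕ 0x44 = 0xD0.
P2: S = E(K, 0x44) = 0xA2; 0x76 ⊕ 0xA2 = 0xD4.
P3: S = E(K, 0xA2) = 0x00; 0xFB ⊕ 0x00 = 0xFB.
Blocks that differ from the original plaintext: P2.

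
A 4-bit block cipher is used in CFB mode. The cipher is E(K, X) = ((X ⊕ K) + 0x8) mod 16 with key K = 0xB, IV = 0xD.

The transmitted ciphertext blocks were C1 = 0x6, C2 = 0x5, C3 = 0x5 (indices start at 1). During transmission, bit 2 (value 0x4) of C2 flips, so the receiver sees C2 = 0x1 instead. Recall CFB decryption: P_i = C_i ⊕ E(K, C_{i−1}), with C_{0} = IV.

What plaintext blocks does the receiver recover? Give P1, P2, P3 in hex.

Only C2 changed, to 0x1. In CFB, a change in C_i flips the same bit in P_i and garbles P_{i+1}. Decrypting the received ciphertext:
P1: E(K, 0xD) = 0xE; 0x6 ⊕ 0xE = 0x8.
P2: E(K, 0x6) = 0x5; 0x1 ⊕ 0x5 = 0x4.
P3: E(K, 0x1) = 0x2; 0x5 ⊕ 0x2 = 0x7.
Blocks that differ from the original plaintext: P2, P3.

P1 = 0x8, P2 = 0x4, P3 = 0x7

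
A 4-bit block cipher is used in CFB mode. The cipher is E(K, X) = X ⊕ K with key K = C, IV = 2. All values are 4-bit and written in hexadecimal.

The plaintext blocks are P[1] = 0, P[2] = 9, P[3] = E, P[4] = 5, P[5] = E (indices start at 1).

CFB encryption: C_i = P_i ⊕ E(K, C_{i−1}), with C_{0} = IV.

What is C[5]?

C[1]: E(K, 2) = E; 0 ⊕ E = E.
C[2]: E(K, E) = 2; 9 ⊕ 2 = B.
C[3]: E(K, B) = 7; E ⊕ 7 = 9.
C[4]: E(K, 9) = 5; 5 ⊕ 5 = 0.
C[5]: E(K, 0) = C; E ⊕ C = 2.

C[5] = 2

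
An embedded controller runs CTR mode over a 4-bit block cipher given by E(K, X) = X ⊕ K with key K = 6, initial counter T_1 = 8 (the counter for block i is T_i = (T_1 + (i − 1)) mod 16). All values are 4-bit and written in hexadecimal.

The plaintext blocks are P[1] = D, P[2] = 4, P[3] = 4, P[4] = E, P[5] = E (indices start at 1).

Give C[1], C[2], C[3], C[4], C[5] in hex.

C[1] = 3, C[2] = B, C[3] = 8, C[4] = 3, C[5] = 4

CTR encryption: S_i = E(K, T_i) where T_i is the counter for block i; C_i = P_i ⊕ S_i.
C[1]: T = 8, S = E(K, T) = E; D ⊕ E = 3.
C[2]: T = 9, S = E(K, T) = F; 4 ⊕ F = B.
C[3]: T = A, S = E(K, T) = C; 4 ⊕ C = 8.
C[4]: T = B, S = E(K, T) = D; E ⊕ D = 3.
C[5]: T = C, S = E(K, T) = A; E ⊕ A = 4.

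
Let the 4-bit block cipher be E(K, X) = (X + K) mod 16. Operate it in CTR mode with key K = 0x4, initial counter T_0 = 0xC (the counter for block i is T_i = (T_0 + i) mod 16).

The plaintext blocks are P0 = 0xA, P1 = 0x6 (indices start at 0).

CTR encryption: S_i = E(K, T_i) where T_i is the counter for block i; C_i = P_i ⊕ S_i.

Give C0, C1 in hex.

C0 = 0xA, C1 = 0x7

C0: T = 0xC, S = E(K, T) = 0x0; 0xA ⊕ 0x0 = 0xA.
C1: T = 0xD, S = E(K, T) = 0x1; 0x6 ⊕ 0x1 = 0x7.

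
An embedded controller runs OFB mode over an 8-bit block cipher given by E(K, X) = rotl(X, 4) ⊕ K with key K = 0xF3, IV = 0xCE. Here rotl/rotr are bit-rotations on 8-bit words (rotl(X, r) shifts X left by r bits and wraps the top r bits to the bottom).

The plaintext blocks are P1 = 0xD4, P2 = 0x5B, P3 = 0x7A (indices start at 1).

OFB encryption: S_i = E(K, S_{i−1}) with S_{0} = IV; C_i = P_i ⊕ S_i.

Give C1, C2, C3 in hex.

C1 = 0xCB, C2 = 0x59, C3 = 0xA9

C1: S = E(K, 0xCE) = 0x1F; 0xD4 ⊕ 0x1F = 0xCB.
C2: S = E(K, 0x1F) = 0x02; 0x5B ⊕ 0x02 = 0x59.
C3: S = E(K, 0x02) = 0xD3; 0x7A ⊕ 0xD3 = 0xA9.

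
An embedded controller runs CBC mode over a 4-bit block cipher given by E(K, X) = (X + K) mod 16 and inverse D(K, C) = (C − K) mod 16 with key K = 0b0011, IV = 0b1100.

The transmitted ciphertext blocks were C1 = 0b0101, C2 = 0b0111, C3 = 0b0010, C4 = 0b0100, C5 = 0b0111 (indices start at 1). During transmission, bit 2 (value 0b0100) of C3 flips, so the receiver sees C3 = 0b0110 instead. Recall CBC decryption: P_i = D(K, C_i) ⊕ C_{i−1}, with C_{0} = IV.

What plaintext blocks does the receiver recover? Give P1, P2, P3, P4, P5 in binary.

Only C3 changed, to 0b0110. In CBC, a change in C_i garbles P_i and flips the same bit in P_{i+1}. Decrypting the received ciphertext:
P1: D(K, 0b0101) = 0b0010; 0b0010 ⊕ 0b1100 = 0b1110.
P2: D(K, 0b0111) = 0b0100; 0b0100 ⊕ 0b0101 = 0b0001.
P3: D(K, 0b0110) = 0b0011; 0b0011 ⊕ 0b0111 = 0b0100.
P4: D(K, 0b0100) = 0b0001; 0b0001 ⊕ 0b0110 = 0b0111.
P5: D(K, 0b0111) = 0b0100; 0b0100 ⊕ 0b0100 = 0b0000.
Blocks that differ from the original plaintext: P3, P4.

P1 = 0b1110, P2 = 0b0001, P3 = 0b0100, P4 = 0b0111, P5 = 0b0000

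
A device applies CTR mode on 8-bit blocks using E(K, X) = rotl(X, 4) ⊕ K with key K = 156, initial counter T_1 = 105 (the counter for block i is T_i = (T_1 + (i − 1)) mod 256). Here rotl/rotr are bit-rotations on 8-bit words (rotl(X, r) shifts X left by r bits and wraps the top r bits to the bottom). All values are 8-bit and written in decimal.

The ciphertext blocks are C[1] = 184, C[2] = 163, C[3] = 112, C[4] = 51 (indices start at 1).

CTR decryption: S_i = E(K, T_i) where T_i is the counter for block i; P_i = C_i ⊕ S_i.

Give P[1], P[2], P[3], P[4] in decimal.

P[1]: T = 105, S = E(K, T) = 10; 184 ⊕ 10 = 178.
P[2]: T = 106, S = E(K, T) = 58; 163 ⊕ 58 = 153.
P[3]: T = 107, S = E(K, T) = 42; 112 ⊕ 42 = 90.
P[4]: T = 108, S = E(K, T) = 90; 51 ⊕ 90 = 105.

P[1] = 178, P[2] = 153, P[3] = 90, P[4] = 105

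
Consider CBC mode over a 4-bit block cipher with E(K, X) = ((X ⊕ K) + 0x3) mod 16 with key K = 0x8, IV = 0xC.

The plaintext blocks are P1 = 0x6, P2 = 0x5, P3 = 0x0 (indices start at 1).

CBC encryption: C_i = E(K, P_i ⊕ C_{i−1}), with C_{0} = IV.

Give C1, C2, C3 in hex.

C1 = 0x5, C2 = 0xB, C3 = 0x6

C1: P1 ⊕ 0xC = 0xA; E(K, 0xA) = 0x5.
C2: P2 ⊕ 0x5 = 0x0; E(K, 0x0) = 0xB.
C3: P3 ⊕ 0xB = 0xB; E(K, 0xB) = 0x6.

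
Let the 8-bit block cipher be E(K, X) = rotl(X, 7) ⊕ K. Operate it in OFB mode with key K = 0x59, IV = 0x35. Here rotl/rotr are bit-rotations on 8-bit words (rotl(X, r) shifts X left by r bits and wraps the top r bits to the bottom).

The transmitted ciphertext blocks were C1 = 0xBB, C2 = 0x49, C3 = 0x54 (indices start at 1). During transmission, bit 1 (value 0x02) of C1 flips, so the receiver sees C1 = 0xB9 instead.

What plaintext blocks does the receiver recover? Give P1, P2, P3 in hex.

OFB decryption: S_i = E(K, S_{i−1}) with S_{0} = IV; P_i = C_i ⊕ S_i.
Only C1 changed, to 0xB9. In OFB, a change in C_i flips the same bit in P_i only; the keystream is unaffected. Decrypting the received ciphertext:
P1: S = E(K, 0x35) = 0xC3; 0xB9 ⊕ 0xC3 = 0x7A.
P2: S = E(K, 0xC3) = 0xB8; 0x49 ⊕ 0xB8 = 0xF1.
P3: S = E(K, 0xB8) = 0x05; 0x54 ⊕ 0x05 = 0x51.
Blocks that differ from the original plaintext: P1.

P1 = 0x7A, P2 = 0xF1, P3 = 0x51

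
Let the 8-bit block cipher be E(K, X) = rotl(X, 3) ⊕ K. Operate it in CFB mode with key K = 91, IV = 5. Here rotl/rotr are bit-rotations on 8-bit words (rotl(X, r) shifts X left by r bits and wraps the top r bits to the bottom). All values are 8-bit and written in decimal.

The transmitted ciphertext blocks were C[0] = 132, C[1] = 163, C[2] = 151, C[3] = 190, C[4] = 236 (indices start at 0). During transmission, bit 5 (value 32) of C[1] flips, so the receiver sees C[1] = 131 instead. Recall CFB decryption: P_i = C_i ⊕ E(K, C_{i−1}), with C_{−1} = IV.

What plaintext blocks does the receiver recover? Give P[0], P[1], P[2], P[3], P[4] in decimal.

P[0] = 247, P[1] = 252, P[2] = 208, P[3] = 89, P[4] = 66

Only C[1] changed, to 131. In CFB, a change in C_i flips the same bit in P_i and garbles P_{i+1}. Decrypting the received ciphertext:
P[0]: E(K, 5) = 115; 132 ⊕ 115 = 247.
P[1]: E(K, 132) = 127; 131 ⊕ 127 = 252.
P[2]: E(K, 131) = 71; 151 ⊕ 71 = 208.
P[3]: E(K, 151) = 231; 190 ⊕ 231 = 89.
P[4]: E(K, 190) = 174; 236 ⊕ 174 = 66.
Blocks that differ from the original plaintext: P[1], P[2].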